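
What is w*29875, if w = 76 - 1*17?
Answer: 1762625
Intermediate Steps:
w = 59 (w = 76 - 17 = 59)
w*29875 = 59*29875 = 1762625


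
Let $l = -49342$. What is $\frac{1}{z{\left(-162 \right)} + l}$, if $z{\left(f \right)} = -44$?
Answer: $- \frac{1}{49386} \approx -2.0249 \cdot 10^{-5}$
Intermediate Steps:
$\frac{1}{z{\left(-162 \right)} + l} = \frac{1}{-44 - 49342} = \frac{1}{-49386} = - \frac{1}{49386}$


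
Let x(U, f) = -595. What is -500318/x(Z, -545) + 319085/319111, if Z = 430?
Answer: 1756558603/2086495 ≈ 841.87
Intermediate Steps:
-500318/x(Z, -545) + 319085/319111 = -500318/(-595) + 319085/319111 = -500318*(-1/595) + 319085*(1/319111) = 71474/85 + 24545/24547 = 1756558603/2086495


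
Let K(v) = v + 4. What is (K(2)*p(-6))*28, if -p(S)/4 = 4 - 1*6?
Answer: 1344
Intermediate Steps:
p(S) = 8 (p(S) = -4*(4 - 1*6) = -4*(4 - 6) = -4*(-2) = 8)
K(v) = 4 + v
(K(2)*p(-6))*28 = ((4 + 2)*8)*28 = (6*8)*28 = 48*28 = 1344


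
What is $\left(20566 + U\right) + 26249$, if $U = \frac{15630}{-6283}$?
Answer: $\frac{294123015}{6283} \approx 46813.0$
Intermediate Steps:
$U = - \frac{15630}{6283}$ ($U = 15630 \left(- \frac{1}{6283}\right) = - \frac{15630}{6283} \approx -2.4877$)
$\left(20566 + U\right) + 26249 = \left(20566 - \frac{15630}{6283}\right) + 26249 = \frac{129200548}{6283} + 26249 = \frac{294123015}{6283}$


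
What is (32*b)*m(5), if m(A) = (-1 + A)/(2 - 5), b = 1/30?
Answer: -64/45 ≈ -1.4222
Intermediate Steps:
b = 1/30 ≈ 0.033333
m(A) = ⅓ - A/3 (m(A) = (-1 + A)/(-3) = (-1 + A)*(-⅓) = ⅓ - A/3)
(32*b)*m(5) = (32*(1/30))*(⅓ - ⅓*5) = 16*(⅓ - 5/3)/15 = (16/15)*(-4/3) = -64/45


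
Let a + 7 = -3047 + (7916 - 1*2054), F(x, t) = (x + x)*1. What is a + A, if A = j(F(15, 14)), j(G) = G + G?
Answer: 2868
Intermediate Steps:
F(x, t) = 2*x (F(x, t) = (2*x)*1 = 2*x)
j(G) = 2*G
a = 2808 (a = -7 + (-3047 + (7916 - 1*2054)) = -7 + (-3047 + (7916 - 2054)) = -7 + (-3047 + 5862) = -7 + 2815 = 2808)
A = 60 (A = 2*(2*15) = 2*30 = 60)
a + A = 2808 + 60 = 2868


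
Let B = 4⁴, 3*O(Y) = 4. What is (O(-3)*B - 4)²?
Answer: 1024144/9 ≈ 1.1379e+5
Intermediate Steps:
O(Y) = 4/3 (O(Y) = (⅓)*4 = 4/3)
B = 256
(O(-3)*B - 4)² = ((4/3)*256 - 4)² = (1024/3 - 4)² = (1012/3)² = 1024144/9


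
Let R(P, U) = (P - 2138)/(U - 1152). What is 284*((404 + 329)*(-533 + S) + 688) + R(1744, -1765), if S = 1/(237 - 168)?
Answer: -22292447376622/201273 ≈ -1.1076e+8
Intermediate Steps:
R(P, U) = (-2138 + P)/(-1152 + U)
S = 1/69 ≈ 0.014493
284*((404 + 329)*(-533 + S) + 688) + R(1744, -1765) = 284*((404 + 329)*(-533 + 1/69) + 688) + (-2138 + 1744)/(-1152 - 1765) = 284*(733*(-36776/69) + 688) - 394/(-2917) = 284*(-26956808/69 + 688) - 1/2917*(-394) = 284*(-26909336/69) + 394/2917 = -7642251424/69 + 394/2917 = -22292447376622/201273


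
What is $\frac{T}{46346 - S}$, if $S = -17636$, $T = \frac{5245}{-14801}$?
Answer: $- \frac{5245}{946997582} \approx -5.5386 \cdot 10^{-6}$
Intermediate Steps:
$T = - \frac{5245}{14801}$ ($T = 5245 \left(- \frac{1}{14801}\right) = - \frac{5245}{14801} \approx -0.35437$)
$\frac{T}{46346 - S} = - \frac{5245}{14801 \left(46346 - -17636\right)} = - \frac{5245}{14801 \left(46346 + 17636\right)} = - \frac{5245}{14801 \cdot 63982} = \left(- \frac{5245}{14801}\right) \frac{1}{63982} = - \frac{5245}{946997582}$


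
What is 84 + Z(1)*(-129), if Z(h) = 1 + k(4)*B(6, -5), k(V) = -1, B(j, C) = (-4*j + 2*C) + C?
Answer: -5076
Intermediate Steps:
B(j, C) = -4*j + 3*C
Z(h) = 40 (Z(h) = 1 - (-4*6 + 3*(-5)) = 1 - (-24 - 15) = 1 - 1*(-39) = 1 + 39 = 40)
84 + Z(1)*(-129) = 84 + 40*(-129) = 84 - 5160 = -5076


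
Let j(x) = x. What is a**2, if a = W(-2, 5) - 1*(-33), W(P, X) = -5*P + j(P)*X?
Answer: 1089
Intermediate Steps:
W(P, X) = -5*P + P*X
a = 33 (a = -2*(-5 + 5) - 1*(-33) = -2*0 + 33 = 0 + 33 = 33)
a**2 = 33**2 = 1089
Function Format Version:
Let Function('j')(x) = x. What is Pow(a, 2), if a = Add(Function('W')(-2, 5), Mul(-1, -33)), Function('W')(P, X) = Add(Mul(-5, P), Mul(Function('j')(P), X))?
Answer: 1089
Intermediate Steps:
Function('W')(P, X) = Add(Mul(-5, P), Mul(P, X))
a = 33 (a = Add(Mul(-2, Add(-5, 5)), Mul(-1, -33)) = Add(Mul(-2, 0), 33) = Add(0, 33) = 33)
Pow(a, 2) = Pow(33, 2) = 1089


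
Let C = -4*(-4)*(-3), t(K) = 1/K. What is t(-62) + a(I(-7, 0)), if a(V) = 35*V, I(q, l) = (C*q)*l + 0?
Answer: -1/62 ≈ -0.016129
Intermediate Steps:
C = -48 (C = 16*(-3) = -48)
I(q, l) = -48*l*q (I(q, l) = (-48*q)*l + 0 = -48*l*q + 0 = -48*l*q)
t(-62) + a(I(-7, 0)) = 1/(-62) + 35*(-48*0*(-7)) = -1/62 + 35*0 = -1/62 + 0 = -1/62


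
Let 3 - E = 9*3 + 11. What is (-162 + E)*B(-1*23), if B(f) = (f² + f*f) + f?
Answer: -203895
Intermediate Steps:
E = -35 (E = 3 - (9*3 + 11) = 3 - (27 + 11) = 3 - 1*38 = 3 - 38 = -35)
B(f) = f + 2*f² (B(f) = (f² + f²) + f = 2*f² + f = f + 2*f²)
(-162 + E)*B(-1*23) = (-162 - 35)*((-1*23)*(1 + 2*(-1*23))) = -(-4531)*(1 + 2*(-23)) = -(-4531)*(1 - 46) = -(-4531)*(-45) = -197*1035 = -203895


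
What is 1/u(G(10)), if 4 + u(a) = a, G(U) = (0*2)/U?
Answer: -¼ ≈ -0.25000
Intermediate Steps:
G(U) = 0 (G(U) = 0/U = 0)
u(a) = -4 + a
1/u(G(10)) = 1/(-4 + 0) = 1/(-4) = -¼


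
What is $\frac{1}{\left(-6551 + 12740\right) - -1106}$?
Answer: $\frac{1}{7295} \approx 0.00013708$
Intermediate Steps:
$\frac{1}{\left(-6551 + 12740\right) - -1106} = \frac{1}{6189 + \left(-9845 + 10951\right)} = \frac{1}{6189 + 1106} = \frac{1}{7295}$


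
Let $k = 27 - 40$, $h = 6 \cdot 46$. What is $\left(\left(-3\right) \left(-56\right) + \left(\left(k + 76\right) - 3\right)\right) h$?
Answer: $62928$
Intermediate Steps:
$h = 276$
$k = -13$ ($k = 27 - 40 = -13$)
$\left(\left(-3\right) \left(-56\right) + \left(\left(k + 76\right) - 3\right)\right) h = \left(\left(-3\right) \left(-56\right) + \left(\left(-13 + 76\right) - 3\right)\right) 276 = \left(168 + \left(63 - 3\right)\right) 276 = \left(168 + 60\right) 276 = 228 \cdot 276 = 62928$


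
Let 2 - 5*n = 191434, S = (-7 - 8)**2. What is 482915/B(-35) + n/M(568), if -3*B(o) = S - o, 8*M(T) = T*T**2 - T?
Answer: -33185300482049/5955620580 ≈ -5572.1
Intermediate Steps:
S = 225 (S = (-15)**2 = 225)
n = -191432/5 (n = 2/5 - 1/5*191434 = 2/5 - 191434/5 = -191432/5 ≈ -38286.)
M(T) = -T/8 + T**3/8 (M(T) = (T*T**2 - T)/8 = (T**3 - T)/8 = -T/8 + T**3/8)
B(o) = -75 + o/3 (B(o) = -(225 - o)/3 = -75 + o/3)
482915/B(-35) + n/M(568) = 482915/(-75 + (1/3)*(-35)) - 191432*1/(71*(-1 + 568**2))/5 = 482915/(-75 - 35/3) - 191432*1/(71*(-1 + 322624))/5 = 482915/(-260/3) - 191432/(5*((1/8)*568*322623)) = 482915*(-3/260) - 191432/5/22906233 = -289749/52 - 191432/5*1/22906233 = -289749/52 - 191432/114531165 = -33185300482049/5955620580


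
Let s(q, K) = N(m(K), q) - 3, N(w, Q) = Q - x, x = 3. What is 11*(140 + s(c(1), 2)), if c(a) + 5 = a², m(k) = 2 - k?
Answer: 1430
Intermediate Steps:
N(w, Q) = -3 + Q (N(w, Q) = Q - 1*3 = Q - 3 = -3 + Q)
c(a) = -5 + a²
s(q, K) = -6 + q (s(q, K) = (-3 + q) - 3 = -6 + q)
11*(140 + s(c(1), 2)) = 11*(140 + (-6 + (-5 + 1²))) = 11*(140 + (-6 + (-5 + 1))) = 11*(140 + (-6 - 4)) = 11*(140 - 10) = 11*130 = 1430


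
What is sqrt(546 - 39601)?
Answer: I*sqrt(39055) ≈ 197.62*I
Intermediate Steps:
sqrt(546 - 39601) = sqrt(-39055) = I*sqrt(39055)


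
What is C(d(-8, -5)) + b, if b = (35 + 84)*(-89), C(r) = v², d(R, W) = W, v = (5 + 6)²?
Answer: 4050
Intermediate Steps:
v = 121 (v = 11² = 121)
C(r) = 14641 (C(r) = 121² = 14641)
b = -10591 (b = 119*(-89) = -10591)
C(d(-8, -5)) + b = 14641 - 10591 = 4050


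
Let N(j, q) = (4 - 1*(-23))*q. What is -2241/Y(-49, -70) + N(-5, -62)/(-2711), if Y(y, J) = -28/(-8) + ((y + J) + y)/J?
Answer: -60654744/159949 ≈ -379.21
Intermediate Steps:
Y(y, J) = 7/2 + (J + 2*y)/J (Y(y, J) = -28*(-⅛) + ((J + y) + y)/J = 7/2 + (J + 2*y)/J)
N(j, q) = 27*q (N(j, q) = (4 + 23)*q = 27*q)
-2241/Y(-49, -70) + N(-5, -62)/(-2711) = -2241/(9/2 + 2*(-49)/(-70)) + (27*(-62))/(-2711) = -2241/(9/2 + 2*(-49)*(-1/70)) - 1674*(-1/2711) = -2241/(9/2 + 7/5) + 1674/2711 = -2241/59/10 + 1674/2711 = -2241*10/59 + 1674/2711 = -22410/59 + 1674/2711 = -60654744/159949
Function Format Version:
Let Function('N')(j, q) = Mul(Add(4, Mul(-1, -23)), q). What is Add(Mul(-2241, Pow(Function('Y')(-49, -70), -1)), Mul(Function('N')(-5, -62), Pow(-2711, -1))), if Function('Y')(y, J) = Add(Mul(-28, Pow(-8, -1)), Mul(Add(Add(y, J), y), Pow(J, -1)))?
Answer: Rational(-60654744, 159949) ≈ -379.21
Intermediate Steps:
Function('Y')(y, J) = Add(Rational(7, 2), Mul(Pow(J, -1), Add(J, Mul(2, y)))) (Function('Y')(y, J) = Add(Mul(-28, Rational(-1, 8)), Mul(Add(Add(J, y), y), Pow(J, -1))) = Add(Rational(7, 2), Mul(Add(J, Mul(2, y)), Pow(J, -1))) = Add(Rational(7, 2), Mul(Pow(J, -1), Add(J, Mul(2, y)))))
Function('N')(j, q) = Mul(27, q) (Function('N')(j, q) = Mul(Add(4, 23), q) = Mul(27, q))
Add(Mul(-2241, Pow(Function('Y')(-49, -70), -1)), Mul(Function('N')(-5, -62), Pow(-2711, -1))) = Add(Mul(-2241, Pow(Add(Rational(9, 2), Mul(2, -49, Pow(-70, -1))), -1)), Mul(Mul(27, -62), Pow(-2711, -1))) = Add(Mul(-2241, Pow(Add(Rational(9, 2), Mul(2, -49, Rational(-1, 70))), -1)), Mul(-1674, Rational(-1, 2711))) = Add(Mul(-2241, Pow(Add(Rational(9, 2), Rational(7, 5)), -1)), Rational(1674, 2711)) = Add(Mul(-2241, Pow(Rational(59, 10), -1)), Rational(1674, 2711)) = Add(Mul(-2241, Rational(10, 59)), Rational(1674, 2711)) = Add(Rational(-22410, 59), Rational(1674, 2711)) = Rational(-60654744, 159949)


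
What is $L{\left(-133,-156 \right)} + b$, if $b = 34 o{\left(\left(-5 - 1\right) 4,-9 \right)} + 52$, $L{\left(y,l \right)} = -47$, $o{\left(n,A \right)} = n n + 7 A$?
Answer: $17447$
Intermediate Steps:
$o{\left(n,A \right)} = n^{2} + 7 A$
$b = 17494$ ($b = 34 \left(\left(\left(-5 - 1\right) 4\right)^{2} + 7 \left(-9\right)\right) + 52 = 34 \left(\left(\left(-6\right) 4\right)^{2} - 63\right) + 52 = 34 \left(\left(-24\right)^{2} - 63\right) + 52 = 34 \left(576 - 63\right) + 52 = 34 \cdot 513 + 52 = 17442 + 52 = 17494$)
$L{\left(-133,-156 \right)} + b = -47 + 17494 = 17447$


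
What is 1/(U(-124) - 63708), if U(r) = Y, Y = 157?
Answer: -1/63551 ≈ -1.5735e-5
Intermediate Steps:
U(r) = 157
1/(U(-124) - 63708) = 1/(157 - 63708) = 1/(-63551) = -1/63551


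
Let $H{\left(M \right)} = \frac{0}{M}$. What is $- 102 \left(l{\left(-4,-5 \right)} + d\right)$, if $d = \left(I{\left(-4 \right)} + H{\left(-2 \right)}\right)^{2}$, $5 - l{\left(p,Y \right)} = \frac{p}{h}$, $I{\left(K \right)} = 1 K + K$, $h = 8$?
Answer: $-7089$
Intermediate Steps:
$I{\left(K \right)} = 2 K$ ($I{\left(K \right)} = K + K = 2 K$)
$H{\left(M \right)} = 0$
$l{\left(p,Y \right)} = 5 - \frac{p}{8}$
$d = 64$ ($d = \left(2 \left(-4\right) + 0\right)^{2} = \left(-8 + 0\right)^{2} = \left(-8\right)^{2} = 64$)
$- 102 \left(l{\left(-4,-5 \right)} + d\right) = - 102 \left(\left(5 - - \frac{1}{2}\right) + 64\right) = - 102 \left(\left(5 + \frac{1}{2}\right) + 64\right) = - 102 \left(\frac{11}{2} + 64\right) = \left(-102\right) \frac{139}{2} = -7089$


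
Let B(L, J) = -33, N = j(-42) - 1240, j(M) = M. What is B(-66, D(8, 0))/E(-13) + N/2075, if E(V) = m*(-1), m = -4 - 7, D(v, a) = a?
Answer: -7507/2075 ≈ -3.6178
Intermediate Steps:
m = -11
N = -1282 (N = -42 - 1240 = -1282)
E(V) = 11 (E(V) = -11*(-1) = 11)
B(-66, D(8, 0))/E(-13) + N/2075 = -33/11 - 1282/2075 = -33*1/11 - 1282*1/2075 = -3 - 1282/2075 = -7507/2075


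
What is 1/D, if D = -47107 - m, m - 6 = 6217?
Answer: -1/53330 ≈ -1.8751e-5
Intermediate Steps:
m = 6223 (m = 6 + 6217 = 6223)
D = -53330 (D = -47107 - 1*6223 = -47107 - 6223 = -53330)
1/D = 1/(-53330) = -1/53330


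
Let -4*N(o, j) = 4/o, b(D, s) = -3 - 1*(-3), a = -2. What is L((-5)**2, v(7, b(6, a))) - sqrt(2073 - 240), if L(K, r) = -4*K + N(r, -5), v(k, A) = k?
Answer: -701/7 - sqrt(1833) ≈ -142.96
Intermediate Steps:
b(D, s) = 0 (b(D, s) = -3 + 3 = 0)
N(o, j) = -1/o
L(K, r) = -1/r - 4*K (L(K, r) = -4*K - 1/r = -1/r - 4*K)
L((-5)**2, v(7, b(6, a))) - sqrt(2073 - 240) = (-1/7 - 4*(-5)**2) - sqrt(2073 - 240) = (-1*1/7 - 4*25) - sqrt(1833) = (-1/7 - 100) - sqrt(1833) = -701/7 - sqrt(1833)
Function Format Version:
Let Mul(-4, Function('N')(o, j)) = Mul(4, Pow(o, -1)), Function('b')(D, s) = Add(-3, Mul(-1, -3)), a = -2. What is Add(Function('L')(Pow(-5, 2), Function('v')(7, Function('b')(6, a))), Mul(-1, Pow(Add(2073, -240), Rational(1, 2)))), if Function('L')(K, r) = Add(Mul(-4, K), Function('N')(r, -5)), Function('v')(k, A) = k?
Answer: Add(Rational(-701, 7), Mul(-1, Pow(1833, Rational(1, 2)))) ≈ -142.96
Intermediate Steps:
Function('b')(D, s) = 0 (Function('b')(D, s) = Add(-3, 3) = 0)
Function('N')(o, j) = Mul(-1, Pow(o, -1)) (Function('N')(o, j) = Mul(Rational(-1, 4), Mul(4, Pow(o, -1))) = Mul(-1, Pow(o, -1)))
Function('L')(K, r) = Add(Mul(-1, Pow(r, -1)), Mul(-4, K)) (Function('L')(K, r) = Add(Mul(-4, K), Mul(-1, Pow(r, -1))) = Add(Mul(-1, Pow(r, -1)), Mul(-4, K)))
Add(Function('L')(Pow(-5, 2), Function('v')(7, Function('b')(6, a))), Mul(-1, Pow(Add(2073, -240), Rational(1, 2)))) = Add(Add(Mul(-1, Pow(7, -1)), Mul(-4, Pow(-5, 2))), Mul(-1, Pow(Add(2073, -240), Rational(1, 2)))) = Add(Add(Mul(-1, Rational(1, 7)), Mul(-4, 25)), Mul(-1, Pow(1833, Rational(1, 2)))) = Add(Add(Rational(-1, 7), -100), Mul(-1, Pow(1833, Rational(1, 2)))) = Add(Rational(-701, 7), Mul(-1, Pow(1833, Rational(1, 2))))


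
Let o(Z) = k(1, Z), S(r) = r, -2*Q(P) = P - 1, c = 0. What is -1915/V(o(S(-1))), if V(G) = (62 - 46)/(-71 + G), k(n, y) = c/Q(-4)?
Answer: 135965/16 ≈ 8497.8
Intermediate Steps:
Q(P) = 1/2 - P/2 (Q(P) = -(P - 1)/2 = -(-1 + P)/2 = 1/2 - P/2)
k(n, y) = 0 (k(n, y) = 0/(1/2 - 1/2*(-4)) = 0/(1/2 + 2) = 0/(5/2) = 0*(2/5) = 0)
o(Z) = 0
V(G) = 16/(-71 + G)
-1915/V(o(S(-1))) = -1915/(16/(-71 + 0)) = -1915/(16/(-71)) = -1915/(16*(-1/71)) = -1915/(-16/71) = -1915*(-71/16) = 135965/16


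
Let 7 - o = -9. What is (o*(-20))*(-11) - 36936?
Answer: -33416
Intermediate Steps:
o = 16 (o = 7 - 1*(-9) = 7 + 9 = 16)
(o*(-20))*(-11) - 36936 = (16*(-20))*(-11) - 36936 = -320*(-11) - 36936 = 3520 - 36936 = -33416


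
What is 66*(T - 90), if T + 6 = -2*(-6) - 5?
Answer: -5874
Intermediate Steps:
T = 1 (T = -6 + (-2*(-6) - 5) = -6 + (12 - 5) = -6 + 7 = 1)
66*(T - 90) = 66*(1 - 90) = 66*(-89) = -5874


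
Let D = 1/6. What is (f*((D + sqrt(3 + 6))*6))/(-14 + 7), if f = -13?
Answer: 247/7 ≈ 35.286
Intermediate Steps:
D = 1/6 (D = 1*(1/6) = 1/6 ≈ 0.16667)
(f*((D + sqrt(3 + 6))*6))/(-14 + 7) = (-13*(1/6 + sqrt(3 + 6))*6)/(-14 + 7) = -13*(1/6 + sqrt(9))*6/(-7) = -13*(1/6 + 3)*6*(-1/7) = -247*6/6*(-1/7) = -13*19*(-1/7) = -247*(-1/7) = 247/7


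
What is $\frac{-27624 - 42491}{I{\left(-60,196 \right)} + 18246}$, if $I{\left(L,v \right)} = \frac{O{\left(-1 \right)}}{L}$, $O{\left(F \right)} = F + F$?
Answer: $- \frac{2103450}{547381} \approx -3.8428$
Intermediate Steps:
$O{\left(F \right)} = 2 F$
$I{\left(L,v \right)} = - \frac{2}{L}$ ($I{\left(L,v \right)} = \frac{2 \left(-1\right)}{L} = - \frac{2}{L}$)
$\frac{-27624 - 42491}{I{\left(-60,196 \right)} + 18246} = \frac{-27624 - 42491}{- \frac{2}{-60} + 18246} = - \frac{70115}{\left(-2\right) \left(- \frac{1}{60}\right) + 18246} = - \frac{70115}{\frac{1}{30} + 18246} = - \frac{70115}{\frac{547381}{30}} = \left(-70115\right) \frac{30}{547381} = - \frac{2103450}{547381}$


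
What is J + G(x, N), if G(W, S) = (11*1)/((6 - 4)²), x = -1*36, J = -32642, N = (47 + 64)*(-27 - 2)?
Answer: -130557/4 ≈ -32639.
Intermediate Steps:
N = -3219 (N = 111*(-29) = -3219)
x = -36
G(W, S) = 11/4 (G(W, S) = 11/(2²) = 11/4)
J + G(x, N) = -32642 + 11/4 = -130557/4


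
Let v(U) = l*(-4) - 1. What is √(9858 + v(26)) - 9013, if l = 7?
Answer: -9013 + √9829 ≈ -8913.9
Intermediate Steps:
v(U) = -29 (v(U) = 7*(-4) - 1 = -28 - 1 = -29)
√(9858 + v(26)) - 9013 = √(9858 - 29) - 9013 = √9829 - 9013 = -9013 + √9829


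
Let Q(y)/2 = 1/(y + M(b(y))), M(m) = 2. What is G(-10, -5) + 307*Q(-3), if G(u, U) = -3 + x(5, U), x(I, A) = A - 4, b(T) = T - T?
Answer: -626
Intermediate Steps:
b(T) = 0
x(I, A) = -4 + A
G(u, U) = -7 + U (G(u, U) = -3 + (-4 + U) = -7 + U)
Q(y) = 2/(2 + y) (Q(y) = 2/(y + 2) = 2/(2 + y))
G(-10, -5) + 307*Q(-3) = (-7 - 5) + 307*(2/(2 - 3)) = -12 + 307*(2/(-1)) = -12 + 307*(2*(-1)) = -12 + 307*(-2) = -12 - 614 = -626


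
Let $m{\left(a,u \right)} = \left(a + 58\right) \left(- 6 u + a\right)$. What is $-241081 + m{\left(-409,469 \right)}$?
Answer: $890192$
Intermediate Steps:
$m{\left(a,u \right)} = \left(58 + a\right) \left(a - 6 u\right)$
$-241081 + m{\left(-409,469 \right)} = -241081 + \left(\left(-409\right)^{2} - 163212 + 58 \left(-409\right) - \left(-2454\right) 469\right) = -241081 + \left(167281 - 163212 - 23722 + 1150926\right) = -241081 + 1131273 = 890192$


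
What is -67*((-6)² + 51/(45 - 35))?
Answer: -27537/10 ≈ -2753.7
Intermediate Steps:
-67*((-6)² + 51/(45 - 35)) = -67*(36 + 51/10) = -67*411/10 = -27537/10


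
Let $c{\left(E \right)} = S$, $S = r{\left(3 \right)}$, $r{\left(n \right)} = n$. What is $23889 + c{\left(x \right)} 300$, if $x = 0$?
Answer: $24789$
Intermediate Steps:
$S = 3$
$c{\left(E \right)} = 3$
$23889 + c{\left(x \right)} 300 = 23889 + 3 \cdot 300 = 23889 + 900 = 24789$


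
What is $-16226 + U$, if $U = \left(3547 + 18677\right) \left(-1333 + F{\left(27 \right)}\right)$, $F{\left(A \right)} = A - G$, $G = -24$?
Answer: $-28507394$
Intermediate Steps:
$F{\left(A \right)} = 24 + A$ ($F{\left(A \right)} = A - -24 = A + 24 = 24 + A$)
$U = -28491168$ ($U = \left(3547 + 18677\right) \left(-1333 + \left(24 + 27\right)\right) = 22224 \left(-1333 + 51\right) = 22224 \left(-1282\right) = -28491168$)
$-16226 + U = -16226 - 28491168 = -28507394$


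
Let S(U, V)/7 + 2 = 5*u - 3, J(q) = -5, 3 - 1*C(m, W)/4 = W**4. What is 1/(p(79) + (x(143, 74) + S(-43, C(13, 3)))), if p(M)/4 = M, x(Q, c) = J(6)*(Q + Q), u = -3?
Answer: -1/1254 ≈ -0.00079745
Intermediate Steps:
C(m, W) = 12 - 4*W**4
x(Q, c) = -10*Q (x(Q, c) = -5*(Q + Q) = -10*Q)
p(M) = 4*M
S(U, V) = -140 (S(U, V) = -14 + 7*(5*(-3) - 3) = -14 + 7*(-15 - 3) = -14 + 7*(-18) = -14 - 126 = -140)
1/(p(79) + (x(143, 74) + S(-43, C(13, 3)))) = 1/(4*79 + (-10*143 - 140)) = 1/(316 + (-1430 - 140)) = 1/(316 - 1570) = 1/(-1254) = -1/1254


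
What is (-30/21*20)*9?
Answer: -1800/7 ≈ -257.14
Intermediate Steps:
(-30/21*20)*9 = (-30*1/21*20)*9 = -10/7*20*9 = -200/7*9 = -1800/7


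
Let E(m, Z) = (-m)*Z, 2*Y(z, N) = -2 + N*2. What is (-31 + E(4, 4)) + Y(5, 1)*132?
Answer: -47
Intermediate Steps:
Y(z, N) = -1 + N (Y(z, N) = (-2 + N*2)/2 = (-2 + 2*N)/2 = -1 + N)
E(m, Z) = -Z*m
(-31 + E(4, 4)) + Y(5, 1)*132 = (-31 - 1*4*4) + (-1 + 1)*132 = (-31 - 16) + 0*132 = -47 + 0 = -47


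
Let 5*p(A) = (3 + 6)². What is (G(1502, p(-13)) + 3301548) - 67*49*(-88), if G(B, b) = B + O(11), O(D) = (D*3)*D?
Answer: 3592317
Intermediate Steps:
O(D) = 3*D² (O(D) = (3*D)*D = 3*D²)
p(A) = 81/5 (p(A) = (3 + 6)²/5 = (⅕)*9² = (⅕)*81 = 81/5)
G(B, b) = 363 + B (G(B, b) = B + 3*11² = B + 3*121 = B + 363 = 363 + B)
(G(1502, p(-13)) + 3301548) - 67*49*(-88) = ((363 + 1502) + 3301548) - 67*49*(-88) = (1865 + 3301548) - 3283*(-88) = 3303413 + 288904 = 3592317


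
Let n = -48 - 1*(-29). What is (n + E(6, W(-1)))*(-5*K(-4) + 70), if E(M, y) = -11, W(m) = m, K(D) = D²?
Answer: 300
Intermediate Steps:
n = -19 (n = -48 + 29 = -19)
(n + E(6, W(-1)))*(-5*K(-4) + 70) = (-19 - 11)*(-5*(-4)² + 70) = -30*(-5*16 + 70) = -30*(-80 + 70) = -30*(-10) = 300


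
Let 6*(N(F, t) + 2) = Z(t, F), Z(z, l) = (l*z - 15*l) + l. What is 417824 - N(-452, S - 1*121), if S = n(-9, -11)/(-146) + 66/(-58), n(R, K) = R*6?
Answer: 862885260/2117 ≈ 4.0760e+5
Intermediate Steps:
n(R, K) = 6*R
S = -1626/2117 (S = (6*(-9))/(-146) + 66/(-58) = -54*(-1/146) + 66*(-1/58) = 27/73 - 33/29 = -1626/2117 ≈ -0.76807)
Z(z, l) = -14*l + l*z (Z(z, l) = (-15*l + l*z) + l = -14*l + l*z)
N(F, t) = -2 + F*(-14 + t)/6 (N(F, t) = -2 + (F*(-14 + t))/6 = -2 + F*(-14 + t)/6)
417824 - N(-452, S - 1*121) = 417824 - (-2 + (1/6)*(-452)*(-14 + (-1626/2117 - 1*121))) = 417824 - (-2 + (1/6)*(-452)*(-14 + (-1626/2117 - 121))) = 417824 - (-2 + (1/6)*(-452)*(-14 - 257783/2117)) = 417824 - (-2 + (1/6)*(-452)*(-287421/2117)) = 417824 - (-2 + 21652382/2117) = 417824 - 1*21648148/2117 = 417824 - 21648148/2117 = 862885260/2117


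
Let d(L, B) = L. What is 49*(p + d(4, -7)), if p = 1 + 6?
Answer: 539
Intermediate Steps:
p = 7
49*(p + d(4, -7)) = 49*(7 + 4) = 49*11 = 539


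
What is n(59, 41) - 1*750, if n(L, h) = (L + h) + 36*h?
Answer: 826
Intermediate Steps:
n(L, h) = L + 37*h
n(59, 41) - 1*750 = (59 + 37*41) - 1*750 = (59 + 1517) - 750 = 1576 - 750 = 826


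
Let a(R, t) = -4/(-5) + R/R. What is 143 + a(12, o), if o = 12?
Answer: 724/5 ≈ 144.80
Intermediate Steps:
a(R, t) = 9/5 (a(R, t) = -4*(-1/5) + 1 = 4/5 + 1 = 9/5)
143 + a(12, o) = 143 + 9/5 = 724/5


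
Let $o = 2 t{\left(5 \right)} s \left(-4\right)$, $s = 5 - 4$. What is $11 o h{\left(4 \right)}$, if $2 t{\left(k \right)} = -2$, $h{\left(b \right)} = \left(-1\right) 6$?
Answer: $-528$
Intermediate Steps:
$s = 1$ ($s = 5 - 4 = 1$)
$h{\left(b \right)} = -6$
$t{\left(k \right)} = -1$ ($t{\left(k \right)} = \frac{1}{2} \left(-2\right) = -1$)
$o = 8$ ($o = 2 \left(-1\right) 1 \left(-4\right) = \left(-2\right) \left(-4\right) = 8$)
$11 o h{\left(4 \right)} = 11 \cdot 8 \left(-6\right) = 88 \left(-6\right) = -528$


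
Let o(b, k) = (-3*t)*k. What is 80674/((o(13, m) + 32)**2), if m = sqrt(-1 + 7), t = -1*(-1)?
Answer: 80674/(32 - 3*sqrt(6))**2 ≈ 132.75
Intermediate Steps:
t = 1
m = sqrt(6) ≈ 2.4495
o(b, k) = -3*k (o(b, k) = (-3*1)*k = -3*k)
80674/((o(13, m) + 32)**2) = 80674/((-3*sqrt(6) + 32)**2) = 80674/((32 - 3*sqrt(6))**2) = 80674/(32 - 3*sqrt(6))**2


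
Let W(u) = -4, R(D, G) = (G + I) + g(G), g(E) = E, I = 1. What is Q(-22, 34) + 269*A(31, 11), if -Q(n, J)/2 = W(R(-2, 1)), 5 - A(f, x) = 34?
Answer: -7793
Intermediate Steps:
A(f, x) = -29 (A(f, x) = 5 - 1*34 = 5 - 34 = -29)
R(D, G) = 1 + 2*G (R(D, G) = (G + 1) + G = (1 + G) + G = 1 + 2*G)
Q(n, J) = 8 (Q(n, J) = -2*(-4) = 8)
Q(-22, 34) + 269*A(31, 11) = 8 + 269*(-29) = 8 - 7801 = -7793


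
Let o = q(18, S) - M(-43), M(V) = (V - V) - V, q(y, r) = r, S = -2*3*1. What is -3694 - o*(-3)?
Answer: -3841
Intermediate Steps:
S = -6 (S = -6*1 = -6)
M(V) = -V (M(V) = 0 - V = -V)
o = -49 (o = -6 - (-1)*(-43) = -6 - 1*43 = -6 - 43 = -49)
-3694 - o*(-3) = -3694 - (-49)*(-3) = -3694 - 1*147 = -3694 - 147 = -3841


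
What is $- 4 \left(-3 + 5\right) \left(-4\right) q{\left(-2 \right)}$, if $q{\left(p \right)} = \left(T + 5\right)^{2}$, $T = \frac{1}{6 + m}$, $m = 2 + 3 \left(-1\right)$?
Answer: $\frac{21632}{25} \approx 865.28$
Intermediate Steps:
$m = -1$ ($m = 2 - 3 = -1$)
$T = \frac{1}{5}$ ($T = \frac{1}{6 - 1} = \frac{1}{5} \approx 0.2$)
$q{\left(p \right)} = \frac{676}{25}$ ($q{\left(p \right)} = \left(\frac{1}{5} + 5\right)^{2} = \left(\frac{26}{5}\right)^{2} = \frac{676}{25}$)
$- 4 \left(-3 + 5\right) \left(-4\right) q{\left(-2 \right)} = - 4 \left(-3 + 5\right) \left(-4\right) \frac{676}{25} = \left(-4\right) 2 \left(-4\right) \frac{676}{25} = \left(-8\right) \left(-4\right) \frac{676}{25} = 32 \cdot \frac{676}{25} = \frac{21632}{25}$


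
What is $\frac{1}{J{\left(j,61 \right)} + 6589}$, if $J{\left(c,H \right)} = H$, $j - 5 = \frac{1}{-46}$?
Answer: $\frac{1}{6650} \approx 0.00015038$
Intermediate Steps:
$j = \frac{229}{46}$ ($j = 5 + \frac{1}{-46} = 5 - \frac{1}{46} = \frac{229}{46} \approx 4.9783$)
$\frac{1}{J{\left(j,61 \right)} + 6589} = \frac{1}{61 + 6589} = \frac{1}{6650}$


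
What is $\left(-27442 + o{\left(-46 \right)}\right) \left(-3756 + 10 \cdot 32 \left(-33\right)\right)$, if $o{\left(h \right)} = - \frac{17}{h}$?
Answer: $\frac{9035650770}{23} \approx 3.9285 \cdot 10^{8}$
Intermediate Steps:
$\left(-27442 + o{\left(-46 \right)}\right) \left(-3756 + 10 \cdot 32 \left(-33\right)\right) = \left(-27442 - \frac{17}{-46}\right) \left(-3756 + 10 \cdot 32 \left(-33\right)\right) = \left(-27442 - - \frac{17}{46}\right) \left(-3756 + 320 \left(-33\right)\right) = \left(-27442 + \frac{17}{46}\right) \left(-3756 - 10560\right) = \left(- \frac{1262315}{46}\right) \left(-14316\right) = \frac{9035650770}{23}$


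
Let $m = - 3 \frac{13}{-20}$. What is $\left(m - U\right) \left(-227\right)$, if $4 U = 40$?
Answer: $\frac{36547}{20} \approx 1827.3$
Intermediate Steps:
$U = 10$ ($U = \frac{1}{4} \cdot 40 = 10$)
$m = \frac{39}{20}$ ($m = - 3 \cdot 13 \left(- \frac{1}{20}\right) = \left(-3\right) \left(- \frac{13}{20}\right) = \frac{39}{20} \approx 1.95$)
$\left(m - U\right) \left(-227\right) = \left(\frac{39}{20} - 10\right) \left(-227\right) = \left(- \frac{161}{20}\right) \left(-227\right) = \frac{36547}{20}$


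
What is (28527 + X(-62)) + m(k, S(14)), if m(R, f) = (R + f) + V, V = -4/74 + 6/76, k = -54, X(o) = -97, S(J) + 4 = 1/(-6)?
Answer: 59836249/2109 ≈ 28372.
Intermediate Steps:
S(J) = -25/6 (S(J) = -4 + 1/(-6) = -4 - ⅙ = -25/6)
V = 35/1406 (V = -4*1/74 + 6*(1/76) = -2/37 + 3/38 = 35/1406 ≈ 0.024893)
m(R, f) = 35/1406 + R + f (m(R, f) = (R + f) + 35/1406 = 35/1406 + R + f)
(28527 + X(-62)) + m(k, S(14)) = (28527 - 97) + (35/1406 - 54 - 25/6) = 28430 - 122621/2109 = 59836249/2109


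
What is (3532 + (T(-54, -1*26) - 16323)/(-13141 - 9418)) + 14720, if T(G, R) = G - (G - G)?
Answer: 411763245/22559 ≈ 18253.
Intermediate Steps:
T(G, R) = G (T(G, R) = G - 1*0 = G + 0 = G)
(3532 + (T(-54, -1*26) - 16323)/(-13141 - 9418)) + 14720 = (3532 + (-54 - 16323)/(-13141 - 9418)) + 14720 = (3532 - 16377/(-22559)) + 14720 = (3532 - 16377*(-1/22559)) + 14720 = (3532 + 16377/22559) + 14720 = 79694765/22559 + 14720 = 411763245/22559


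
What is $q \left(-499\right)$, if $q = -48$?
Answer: $23952$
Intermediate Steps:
$q \left(-499\right) = \left(-48\right) \left(-499\right) = 23952$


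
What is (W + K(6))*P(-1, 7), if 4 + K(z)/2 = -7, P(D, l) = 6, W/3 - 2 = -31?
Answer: -654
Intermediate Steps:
W = -87 (W = 6 + 3*(-31) = 6 - 93 = -87)
K(z) = -22 (K(z) = -8 + 2*(-7) = -8 - 14 = -22)
(W + K(6))*P(-1, 7) = (-87 - 22)*6 = -109*6 = -654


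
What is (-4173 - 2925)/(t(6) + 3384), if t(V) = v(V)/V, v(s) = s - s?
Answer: -1183/564 ≈ -2.0975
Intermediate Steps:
v(s) = 0
t(V) = 0 (t(V) = 0/V = 0)
(-4173 - 2925)/(t(6) + 3384) = (-4173 - 2925)/(0 + 3384) = -7098/3384 = -7098*1/3384 = -1183/564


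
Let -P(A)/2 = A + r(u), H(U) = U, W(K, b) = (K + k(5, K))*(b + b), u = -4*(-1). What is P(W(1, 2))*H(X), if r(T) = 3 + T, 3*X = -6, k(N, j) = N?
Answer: 124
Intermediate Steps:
u = 4
X = -2 (X = (1/3)*(-6) = -2)
W(K, b) = 2*b*(5 + K) (W(K, b) = (K + 5)*(b + b) = (5 + K)*(2*b) = 2*b*(5 + K))
P(A) = -14 - 2*A (P(A) = -2*(A + (3 + 4)) = -2*(A + 7) = -2*(7 + A) = -14 - 2*A)
P(W(1, 2))*H(X) = (-14 - 4*2*(5 + 1))*(-2) = (-14 - 4*2*6)*(-2) = (-14 - 2*24)*(-2) = (-14 - 48)*(-2) = -62*(-2) = 124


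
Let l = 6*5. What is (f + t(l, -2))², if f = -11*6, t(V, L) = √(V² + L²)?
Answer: 5260 - 264*√226 ≈ 1291.2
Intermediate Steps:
l = 30
t(V, L) = √(L² + V²)
f = -66
(f + t(l, -2))² = (-66 + √((-2)² + 30²))² = (-66 + √(4 + 900))² = (-66 + √904)² = (-66 + 2*√226)²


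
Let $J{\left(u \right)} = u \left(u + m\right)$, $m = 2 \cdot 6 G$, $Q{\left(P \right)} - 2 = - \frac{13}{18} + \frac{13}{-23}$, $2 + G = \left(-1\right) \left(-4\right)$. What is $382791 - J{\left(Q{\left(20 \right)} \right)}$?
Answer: $\frac{65605828091}{171396} \approx 3.8277 \cdot 10^{5}$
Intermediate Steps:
$G = 2$ ($G = -2 - -4 = -2 + 4 = 2$)
$Q{\left(P \right)} = \frac{295}{414}$ ($Q{\left(P \right)} = 2 + \left(- \frac{13}{18} + \frac{13}{-23}\right) = 2 + \left(\left(-13\right) \frac{1}{18} + 13 \left(- \frac{1}{23}\right)\right) = 2 - \frac{533}{414} = \frac{295}{414}$)
$m = 24$ ($m = 2 \cdot 6 \cdot 2 = 12 \cdot 2 = 24$)
$J{\left(u \right)} = u \left(24 + u\right)$ ($J{\left(u \right)} = u \left(u + 24\right) = u \left(24 + u\right)$)
$382791 - J{\left(Q{\left(20 \right)} \right)} = 382791 - \frac{295 \left(24 + \frac{295}{414}\right)}{414} = 382791 - \frac{295}{414} \cdot \frac{10231}{414} = 382791 - \frac{3018145}{171396} = \frac{65605828091}{171396}$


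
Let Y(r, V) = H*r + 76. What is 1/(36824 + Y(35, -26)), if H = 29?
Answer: 1/37915 ≈ 2.6375e-5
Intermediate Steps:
Y(r, V) = 76 + 29*r (Y(r, V) = 29*r + 76 = 76 + 29*r)
1/(36824 + Y(35, -26)) = 1/(36824 + (76 + 29*35)) = 1/(36824 + (76 + 1015)) = 1/(36824 + 1091) = 1/37915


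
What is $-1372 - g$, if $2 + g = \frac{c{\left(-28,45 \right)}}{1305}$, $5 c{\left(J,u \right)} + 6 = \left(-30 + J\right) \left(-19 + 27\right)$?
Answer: $- \frac{1787756}{1305} \approx -1369.9$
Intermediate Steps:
$c{\left(J,u \right)} = - \frac{246}{5} + \frac{8 J}{5}$ ($c{\left(J,u \right)} = - \frac{6}{5} + \frac{\left(-30 + J\right) \left(-19 + 27\right)}{5} = - \frac{6}{5} + \frac{\left(-30 + J\right) 8}{5} = - \frac{6}{5} + \frac{-240 + 8 J}{5} = - \frac{6}{5} + \left(-48 + \frac{8 J}{5}\right) = - \frac{246}{5} + \frac{8 J}{5}$)
$g = - \frac{2704}{1305}$ ($g = -2 + \frac{- \frac{246}{5} + \frac{8}{5} \left(-28\right)}{1305} = -2 + \left(- \frac{246}{5} - \frac{224}{5}\right) \frac{1}{1305} = -2 - \frac{94}{1305} = - \frac{2704}{1305} \approx -2.072$)
$-1372 - g = -1372 - - \frac{2704}{1305} = -1372 + \frac{2704}{1305} = - \frac{1787756}{1305}$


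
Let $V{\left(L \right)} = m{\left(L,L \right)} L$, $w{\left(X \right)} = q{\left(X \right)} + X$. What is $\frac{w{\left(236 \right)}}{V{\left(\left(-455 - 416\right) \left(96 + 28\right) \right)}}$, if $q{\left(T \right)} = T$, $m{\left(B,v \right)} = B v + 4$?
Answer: $- \frac{59}{157481496702010} \approx -3.7465 \cdot 10^{-13}$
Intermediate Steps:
$m{\left(B,v \right)} = 4 + B v$
$w{\left(X \right)} = 2 X$ ($w{\left(X \right)} = X + X = 2 X$)
$V{\left(L \right)} = L \left(4 + L^{2}\right)$ ($V{\left(L \right)} = \left(4 + L L\right) L = \left(4 + L^{2}\right) L = L \left(4 + L^{2}\right)$)
$\frac{w{\left(236 \right)}}{V{\left(\left(-455 - 416\right) \left(96 + 28\right) \right)}} = \frac{2 \cdot 236}{\left(-455 - 416\right) \left(96 + 28\right) \left(4 + \left(\left(-455 - 416\right) \left(96 + 28\right)\right)^{2}\right)} = \frac{472}{\left(-871\right) 124 \left(4 + \left(\left(-871\right) 124\right)^{2}\right)} = \frac{472}{\left(-108004\right) \left(4 + \left(-108004\right)^{2}\right)} = \frac{472}{\left(-108004\right) \left(4 + 11664864016\right)} = \frac{472}{\left(-108004\right) 11664864020} = \frac{472}{-1259851973616080} = 472 \left(- \frac{1}{1259851973616080}\right) = - \frac{59}{157481496702010}$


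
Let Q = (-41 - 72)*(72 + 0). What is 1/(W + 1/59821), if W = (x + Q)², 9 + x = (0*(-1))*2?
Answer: 59821/3968586456526 ≈ 1.5074e-8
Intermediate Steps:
Q = -8136 (Q = -113*72 = -8136)
x = -9 (x = -9 + (0*(-1))*2 = -9 + 0*2 = -9 + 0 = -9)
W = 66341025 (W = (-9 - 8136)² = (-8145)² = 66341025)
1/(W + 1/59821) = 1/(66341025 + 1/59821) = 1/(3968586456526/59821) = 59821/3968586456526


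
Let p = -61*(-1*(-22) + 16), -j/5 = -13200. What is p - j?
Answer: -68318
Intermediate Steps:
j = 66000 (j = -5*(-13200) = 66000)
p = -2318 (p = -61*(22 + 16) = -61*38 = -2318)
p - j = -2318 - 1*66000 = -2318 - 66000 = -68318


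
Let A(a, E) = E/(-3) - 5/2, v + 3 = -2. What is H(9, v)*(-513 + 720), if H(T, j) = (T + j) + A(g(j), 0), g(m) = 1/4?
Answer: 621/2 ≈ 310.50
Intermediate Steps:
v = -5 (v = -3 - 2 = -5)
g(m) = 1/4
A(a, E) = -5/2 - E/3 (A(a, E) = E*(-1/3) - 5*1/2 = -E/3 - 5/2 = -5/2 - E/3)
H(T, j) = -5/2 + T + j (H(T, j) = (T + j) + (-5/2 - 1/3*0) = (T + j) + (-5/2 + 0) = (T + j) - 5/2 = -5/2 + T + j)
H(9, v)*(-513 + 720) = (-5/2 + 9 - 5)*(-513 + 720) = (3/2)*207 = 621/2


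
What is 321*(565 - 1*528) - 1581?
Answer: 10296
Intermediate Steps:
321*(565 - 1*528) - 1581 = 321*(565 - 528) - 1581 = 321*37 - 1581 = 11877 - 1581 = 10296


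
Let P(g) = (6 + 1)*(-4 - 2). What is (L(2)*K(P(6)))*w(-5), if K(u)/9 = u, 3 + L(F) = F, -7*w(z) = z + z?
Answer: 540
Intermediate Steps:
w(z) = -2*z/7 (w(z) = -(z + z)/7 = -2*z/7)
P(g) = -42 (P(g) = 7*(-6) = -42)
L(F) = -3 + F
K(u) = 9*u
(L(2)*K(P(6)))*w(-5) = ((-3 + 2)*(9*(-42)))*(-2/7*(-5)) = -1*(-378)*(10/7) = 378*(10/7) = 540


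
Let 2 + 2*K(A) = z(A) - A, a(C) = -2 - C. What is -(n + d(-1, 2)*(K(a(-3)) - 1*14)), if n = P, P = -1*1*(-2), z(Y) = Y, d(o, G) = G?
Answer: 28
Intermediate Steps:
P = 2 (P = -1*(-2) = 2)
K(A) = -1 (K(A) = -1 + (A - A)/2 = -1 + (½)*0 = -1 + 0 = -1)
n = 2
-(n + d(-1, 2)*(K(a(-3)) - 1*14)) = -(2 + 2*(-1 - 1*14)) = -(2 + 2*(-1 - 14)) = -(2 + 2*(-15)) = -(2 - 30) = -1*(-28) = 28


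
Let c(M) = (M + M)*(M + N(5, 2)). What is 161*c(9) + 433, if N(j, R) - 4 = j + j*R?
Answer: 81577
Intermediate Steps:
N(j, R) = 4 + j + R*j (N(j, R) = 4 + (j + j*R) = 4 + (j + R*j) = 4 + j + R*j)
c(M) = 2*M*(19 + M) (c(M) = (M + M)*(M + (4 + 5 + 2*5)) = (2*M)*(M + (4 + 5 + 10)) = (2*M)*(M + 19) = (2*M)*(19 + M) = 2*M*(19 + M))
161*c(9) + 433 = 161*(2*9*(19 + 9)) + 433 = 161*(2*9*28) + 433 = 161*504 + 433 = 81144 + 433 = 81577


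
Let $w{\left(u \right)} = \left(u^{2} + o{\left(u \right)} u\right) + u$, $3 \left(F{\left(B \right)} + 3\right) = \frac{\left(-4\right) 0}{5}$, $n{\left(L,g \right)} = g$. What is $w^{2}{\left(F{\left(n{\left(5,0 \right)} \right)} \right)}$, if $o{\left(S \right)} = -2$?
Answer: $144$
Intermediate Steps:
$F{\left(B \right)} = -3$ ($F{\left(B \right)} = -3 + \frac{\left(-4\right) 0 \cdot \frac{1}{5}}{3} = -3 + \frac{0 \cdot \frac{1}{5}}{3} = -3 + \frac{1}{3} \cdot 0 = -3 + 0 = -3$)
$w{\left(u \right)} = u^{2} - u$ ($w{\left(u \right)} = \left(u^{2} - 2 u\right) + u = u^{2} - u$)
$w^{2}{\left(F{\left(n{\left(5,0 \right)} \right)} \right)} = \left(- 3 \left(-1 - 3\right)\right)^{2} = \left(\left(-3\right) \left(-4\right)\right)^{2} = 12^{2} = 144$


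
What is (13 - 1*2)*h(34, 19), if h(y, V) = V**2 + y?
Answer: 4345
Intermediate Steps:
h(y, V) = y + V**2
(13 - 1*2)*h(34, 19) = (13 - 1*2)*(34 + 19**2) = (13 - 2)*(34 + 361) = 11*395 = 4345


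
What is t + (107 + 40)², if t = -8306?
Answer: 13303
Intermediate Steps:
t + (107 + 40)² = -8306 + (107 + 40)² = -8306 + 147² = -8306 + 21609 = 13303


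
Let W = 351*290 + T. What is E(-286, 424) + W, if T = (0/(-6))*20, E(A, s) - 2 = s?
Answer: 102216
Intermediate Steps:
E(A, s) = 2 + s
T = 0 (T = (0*(-⅙))*20 = 0*20 = 0)
W = 101790 (W = 351*290 + 0 = 101790 + 0 = 101790)
E(-286, 424) + W = (2 + 424) + 101790 = 426 + 101790 = 102216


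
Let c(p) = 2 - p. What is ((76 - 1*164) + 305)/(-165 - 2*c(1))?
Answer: -217/167 ≈ -1.2994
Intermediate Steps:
((76 - 1*164) + 305)/(-165 - 2*c(1)) = ((76 - 1*164) + 305)/(-165 - 2*(2 - 1*1)) = ((76 - 164) + 305)/(-165 - 2*(2 - 1)) = (-88 + 305)/(-165 - 2*1) = 217/(-165 - 2) = 217/(-167) = 217*(-1/167) = -217/167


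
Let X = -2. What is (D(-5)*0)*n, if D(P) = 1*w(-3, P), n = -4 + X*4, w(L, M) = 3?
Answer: 0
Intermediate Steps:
n = -12 (n = -4 - 2*4 = -4 - 8 = -12)
D(P) = 3 (D(P) = 1*3 = 3)
(D(-5)*0)*n = (3*0)*(-12) = 0*(-12) = 0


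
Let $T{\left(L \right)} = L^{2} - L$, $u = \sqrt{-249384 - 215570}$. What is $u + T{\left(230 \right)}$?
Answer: $52670 + i \sqrt{464954} \approx 52670.0 + 681.88 i$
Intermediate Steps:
$u = i \sqrt{464954}$ ($u = \sqrt{-464954} = i \sqrt{464954} \approx 681.88 i$)
$u + T{\left(230 \right)} = i \sqrt{464954} + 230 \left(-1 + 230\right) = i \sqrt{464954} + 230 \cdot 229 = i \sqrt{464954} + 52670 = 52670 + i \sqrt{464954}$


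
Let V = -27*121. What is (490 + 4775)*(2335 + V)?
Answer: -4906980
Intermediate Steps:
V = -3267
(490 + 4775)*(2335 + V) = (490 + 4775)*(2335 - 3267) = 5265*(-932) = -4906980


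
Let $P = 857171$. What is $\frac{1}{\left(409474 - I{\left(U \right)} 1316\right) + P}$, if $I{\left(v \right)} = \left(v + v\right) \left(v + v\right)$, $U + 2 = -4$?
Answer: $\frac{1}{1077141} \approx 9.2838 \cdot 10^{-7}$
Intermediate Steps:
$U = -6$ ($U = -2 - 4 = -6$)
$I{\left(v \right)} = 4 v^{2}$ ($I{\left(v \right)} = 2 v 2 v = 4 v^{2}$)
$\frac{1}{\left(409474 - I{\left(U \right)} 1316\right) + P} = \frac{1}{\left(409474 - 4 \left(-6\right)^{2} \cdot 1316\right) + 857171} = \frac{1}{\left(409474 - 4 \cdot 36 \cdot 1316\right) + 857171} = \frac{1}{\left(409474 - 144 \cdot 1316\right) + 857171} = \frac{1}{\left(409474 - 189504\right) + 857171} = \frac{1}{219970 + 857171} = \frac{1}{1077141}$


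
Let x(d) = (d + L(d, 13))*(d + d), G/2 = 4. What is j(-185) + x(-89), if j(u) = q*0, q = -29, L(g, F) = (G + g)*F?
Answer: 203276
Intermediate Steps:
G = 8 (G = 2*4 = 8)
L(g, F) = F*(8 + g) (L(g, F) = (8 + g)*F = F*(8 + g))
x(d) = 2*d*(104 + 14*d) (x(d) = (d + 13*(8 + d))*(d + d) = (d + (104 + 13*d))*(2*d) = (104 + 14*d)*(2*d) = 2*d*(104 + 14*d))
j(u) = 0 (j(u) = -29*0 = 0)
j(-185) + x(-89) = 0 + 4*(-89)*(52 + 7*(-89)) = 0 + 4*(-89)*(52 - 623) = 0 + 4*(-89)*(-571) = 0 + 203276 = 203276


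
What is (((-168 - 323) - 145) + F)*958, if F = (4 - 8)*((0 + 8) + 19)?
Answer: -712752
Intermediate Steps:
F = -108 (F = -4*(8 + 19) = -4*27 = -108)
(((-168 - 323) - 145) + F)*958 = (((-168 - 323) - 145) - 108)*958 = ((-491 - 145) - 108)*958 = (-636 - 108)*958 = -744*958 = -712752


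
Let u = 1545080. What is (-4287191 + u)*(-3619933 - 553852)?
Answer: 11444981760135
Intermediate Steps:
(-4287191 + u)*(-3619933 - 553852) = (-4287191 + 1545080)*(-3619933 - 553852) = -2742111*(-4173785) = 11444981760135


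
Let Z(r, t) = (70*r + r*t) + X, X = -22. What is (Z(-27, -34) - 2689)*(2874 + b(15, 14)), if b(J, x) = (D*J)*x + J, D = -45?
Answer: 24164163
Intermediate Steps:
Z(r, t) = -22 + 70*r + r*t (Z(r, t) = (70*r + r*t) - 22 = -22 + 70*r + r*t)
b(J, x) = J - 45*J*x (b(J, x) = (-45*J)*x + J = -45*J*x + J = J - 45*J*x)
(Z(-27, -34) - 2689)*(2874 + b(15, 14)) = ((-22 + 70*(-27) - 27*(-34)) - 2689)*(2874 + 15*(1 - 45*14)) = ((-22 - 1890 + 918) - 2689)*(2874 + 15*(1 - 630)) = (-994 - 2689)*(2874 + 15*(-629)) = -3683*(2874 - 9435) = -3683*(-6561) = 24164163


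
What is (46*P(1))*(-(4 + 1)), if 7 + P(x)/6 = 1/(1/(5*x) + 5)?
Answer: 122130/13 ≈ 9394.6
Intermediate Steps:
P(x) = -42 + 6/(5 + 1/(5*x)) (P(x) = -42 + 6/(1/(5*x) + 5) = -42 + 6/(5 + 1/(5*x)))
(46*P(1))*(-(4 + 1)) = (46*(6*(-7 - 170*1)/(1 + 25*1)))*(-(4 + 1)) = (46*(6*(-7 - 170)/(1 + 25)))*(-1*5) = (46*(6*(-177)/26))*(-5) = (46*(6*(1/26)*(-177)))*(-5) = (46*(-531/13))*(-5) = -24426/13*(-5) = 122130/13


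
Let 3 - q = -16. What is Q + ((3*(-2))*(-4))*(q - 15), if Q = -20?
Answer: 76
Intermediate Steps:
q = 19 (q = 3 - 1*(-16) = 3 + 16 = 19)
Q + ((3*(-2))*(-4))*(q - 15) = -20 + ((3*(-2))*(-4))*(19 - 15) = -20 - 6*(-4)*4 = -20 + 24*4 = -20 + 96 = 76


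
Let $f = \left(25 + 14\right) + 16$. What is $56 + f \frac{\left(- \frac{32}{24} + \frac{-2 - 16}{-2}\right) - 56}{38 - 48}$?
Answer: $\frac{1931}{6} \approx 321.83$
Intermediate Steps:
$f = 55$ ($f = 39 + 16 = 55$)
$56 + f \frac{\left(- \frac{32}{24} + \frac{-2 - 16}{-2}\right) - 56}{38 - 48} = 56 + 55 \frac{\left(- \frac{32}{24} + \frac{-2 - 16}{-2}\right) - 56}{38 - 48} = 56 + 55 \frac{\left(\left(-32\right) \frac{1}{24} + \left(-2 - 16\right) \left(- \frac{1}{2}\right)\right) - 56}{-10} = 56 + 55 \left(\left(- \frac{4}{3} - -9\right) - 56\right) \left(- \frac{1}{10}\right) = 56 + 55 \left(\left(- \frac{4}{3} + 9\right) - 56\right) \left(- \frac{1}{10}\right) = 56 + 55 \left(\frac{23}{3} - 56\right) \left(- \frac{1}{10}\right) = 56 + 55 \left(\left(- \frac{145}{3}\right) \left(- \frac{1}{10}\right)\right) = 56 + 55 \cdot \frac{29}{6} = 56 + \frac{1595}{6} = \frac{1931}{6}$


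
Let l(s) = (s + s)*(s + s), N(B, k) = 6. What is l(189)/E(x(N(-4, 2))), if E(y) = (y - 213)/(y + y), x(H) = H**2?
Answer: -3429216/59 ≈ -58122.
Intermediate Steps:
E(y) = (-213 + y)/(2*y) (E(y) = (-213 + y)/((2*y)) = (-213 + y)*(1/(2*y)) = (-213 + y)/(2*y))
l(s) = 4*s**2 (l(s) = (2*s)*(2*s) = 4*s**2)
l(189)/E(x(N(-4, 2))) = (4*189**2)/(((-213 + 6**2)/(2*(6**2)))) = (4*35721)/(((1/2)*(-213 + 36)/36)) = 142884/(((1/2)*(1/36)*(-177))) = 142884/(-59/24) = 142884*(-24/59) = -3429216/59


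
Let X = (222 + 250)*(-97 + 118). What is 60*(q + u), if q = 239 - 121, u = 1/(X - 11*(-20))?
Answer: 17933655/2533 ≈ 7080.0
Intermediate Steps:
X = 9912 (X = 472*21 = 9912)
u = 1/10132 (u = 1/(9912 - 11*(-20)) = 1/(9912 + 220) = 1/10132 ≈ 9.8697e-5)
q = 118
60*(q + u) = 60*(118 + 1/10132) = 60*(1195577/10132) = 17933655/2533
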